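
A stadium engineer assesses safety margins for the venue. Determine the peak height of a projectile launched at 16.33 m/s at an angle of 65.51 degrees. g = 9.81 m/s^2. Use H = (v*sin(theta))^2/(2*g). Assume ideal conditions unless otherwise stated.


H = (v*sin(theta))^2 / (2*g)
vy = v*sin(theta) = 16.33 * sin(65.51 deg) = 14.8608 m/s
H = vy^2 / (2*g) = 220.8448 / (2*9.81)
H = 220.8448 / 19.62 = 11.2561 m

11.2561 m


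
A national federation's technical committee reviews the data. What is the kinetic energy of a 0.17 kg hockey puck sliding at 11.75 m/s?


KE = 0.5 * m * v^2
KE = 0.5 * 0.17 * 11.75^2
KE = 0.5 * 0.17 * 138.0625 = 11.7353 J

11.7353 J


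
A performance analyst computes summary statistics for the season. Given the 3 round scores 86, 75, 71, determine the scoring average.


Average = sum / n
Sum = 232
Average = 232 / 3 = 77.3333

77.3333


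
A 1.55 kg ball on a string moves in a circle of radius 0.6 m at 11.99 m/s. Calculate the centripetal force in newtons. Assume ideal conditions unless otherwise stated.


Fc = m * v^2 / r
v^2 = 11.99^2 = 143.7601
Fc = 1.55 * 143.7601 / 0.6
Fc = 222.8282 / 0.6 = 371.3803 N

371.3803 N


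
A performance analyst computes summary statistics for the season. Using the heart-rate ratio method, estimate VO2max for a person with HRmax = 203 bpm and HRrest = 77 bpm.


VO2max = 15.3 * HRmax / HRrest
VO2max = 15.3 * 203 / 77
VO2max = 3105.9 / 77 = 40.3364 mL/kg/min

40.3364 mL/kg/min


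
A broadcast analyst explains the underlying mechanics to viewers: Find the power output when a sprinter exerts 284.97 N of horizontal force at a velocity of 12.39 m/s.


P = F * v
P = 284.97 * 12.39
P = 3530.7783 W

3530.7783 W


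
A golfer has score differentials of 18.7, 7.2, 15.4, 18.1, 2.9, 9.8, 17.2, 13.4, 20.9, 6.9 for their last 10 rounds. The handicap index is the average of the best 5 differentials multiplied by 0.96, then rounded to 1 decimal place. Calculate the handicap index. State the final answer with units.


All differentials: 18.7, 7.2, 15.4, 18.1, 2.9, 9.8, 17.2, 13.4, 20.9, 6.9
Sorted: 2.9, 6.9, 7.2, 9.8, 13.4, 15.4, 17.2, 18.1, 18.7, 20.9
Best 5: 2.9, 6.9, 7.2, 9.8, 13.4
Average of best = 40.2 / 5 = 8.04
Raw index = 8.04 * 0.96 = 7.7184
Handicap index = round(7.7184, 1) = 7.7

7.7


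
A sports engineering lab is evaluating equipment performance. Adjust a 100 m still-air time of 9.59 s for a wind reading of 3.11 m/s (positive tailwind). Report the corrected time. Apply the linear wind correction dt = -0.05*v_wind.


dt = -0.05 * v_wind = -0.05 * 3.11 = -0.1555 s
t_corrected = t_still + dt = 9.59 + (-0.1555)
t_corrected = 9.4345 s

9.4345 s


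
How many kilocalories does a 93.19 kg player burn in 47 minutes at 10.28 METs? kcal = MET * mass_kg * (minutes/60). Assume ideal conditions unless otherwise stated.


kcal = MET * mass * time_hr
Convert time: 47 min = 0.7833 hr
kcal = 10.28 * 93.19 * 0.7833
kcal = 750.428 kcal

750.428 kcal


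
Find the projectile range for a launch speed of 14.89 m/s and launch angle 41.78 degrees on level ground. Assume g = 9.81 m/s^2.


R = v^2 * sin(2*theta) / g
Convert angle to radians: theta = 41.78 deg = 0.7292 rad
sin(2*theta) = sin(1.4584) = 0.9937
R = 14.89^2 * 0.9937 / 9.81
R = 221.7121 * 0.9937 / 9.81 = 22.458 m

22.458 m


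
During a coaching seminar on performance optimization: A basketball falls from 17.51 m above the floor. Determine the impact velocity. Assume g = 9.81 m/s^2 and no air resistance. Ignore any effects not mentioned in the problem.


v = sqrt(2 * g * h)
v = sqrt(2 * 9.81 * 17.51)
v = sqrt(343.5462) = 18.535 m/s

18.535 m/s


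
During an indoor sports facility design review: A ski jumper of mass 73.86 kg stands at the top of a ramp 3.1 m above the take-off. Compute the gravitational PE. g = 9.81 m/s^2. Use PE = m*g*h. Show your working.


PE = m * g * h
PE = 73.86 * 9.81 * 3.1
PE = 724.5666 * 3.1 = 2246.1565 J

2246.1565 J


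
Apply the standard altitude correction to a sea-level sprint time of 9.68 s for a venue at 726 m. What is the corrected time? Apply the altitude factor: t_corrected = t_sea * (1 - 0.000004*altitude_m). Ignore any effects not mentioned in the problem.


Correction factor = 1 - 0.000004 * 726 = 0.997096
t_corrected = t_sea * factor = 9.68 * 0.997096
t_corrected = 9.6519 s

9.6519 s


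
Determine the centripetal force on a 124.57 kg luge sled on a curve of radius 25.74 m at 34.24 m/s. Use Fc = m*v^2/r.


Fc = m * v^2 / r
v^2 = 34.24^2 = 1172.3776
Fc = 124.57 * 1172.3776 / 25.74
Fc = 146043.0776 / 25.74 = 5673.7792 N

5673.7792 N


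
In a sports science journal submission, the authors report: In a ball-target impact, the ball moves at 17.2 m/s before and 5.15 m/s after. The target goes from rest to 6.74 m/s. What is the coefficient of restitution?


e = (v2_after - v1_after) / (v1_before - v2_before)
Numerator = 6.74 - 5.15 = 1.59
Denominator = 17.2 - 0 = 17.2
e = 1.59 / 17.2 = 0.0924

0.0924


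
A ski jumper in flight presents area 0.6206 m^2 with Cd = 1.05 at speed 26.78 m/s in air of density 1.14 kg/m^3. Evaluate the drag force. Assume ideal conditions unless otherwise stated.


Fd = 0.5 * Cd * rho * A * v^2
Fd = 0.5 * 1.05 * 1.14 * 0.6206 * 26.78^2
v^2 = 717.1684
Fd = 0.5 * 1.05 * 1.14 * 0.6206 * 717.1684 = 266.3772 N

266.3772 N


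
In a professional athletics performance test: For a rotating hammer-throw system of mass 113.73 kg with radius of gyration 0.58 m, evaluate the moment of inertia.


I = m * k^2
I = 113.73 * 0.58^2
I = 113.73 * 0.3364 = 38.2588 kg*m^2

38.2588 kg*m^2


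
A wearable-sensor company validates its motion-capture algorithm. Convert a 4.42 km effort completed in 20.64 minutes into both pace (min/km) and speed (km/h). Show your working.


Pace = time / distance = 20.64 min / 4.42 km = 4.6697 min/km
Speed = distance / time_in_hours = 4.42 / 0.344 hr
Speed = 12.8488 km/h

4.6697 min/km, 12.8488 km/h


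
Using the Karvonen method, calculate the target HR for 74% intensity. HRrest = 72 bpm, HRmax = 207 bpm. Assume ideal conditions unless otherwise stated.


Target = HRrest + pct*(HRmax - HRrest)
Heart rate reserve = HRmax - HRrest = 207 - 72 = 135 bpm
Fraction = 74% = 0.74
Target = 72 + 0.74 * 135
Target = 72 + 99.9 = 171.9 bpm

171.9 bpm


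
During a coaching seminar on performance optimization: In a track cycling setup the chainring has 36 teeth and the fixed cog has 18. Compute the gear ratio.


GR = front_teeth / rear_teeth
GR = 36 / 18
GR = 2

2


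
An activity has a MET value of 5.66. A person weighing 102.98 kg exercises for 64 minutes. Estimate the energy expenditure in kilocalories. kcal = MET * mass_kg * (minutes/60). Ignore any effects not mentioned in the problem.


kcal = MET * mass * time_hr
Convert time: 64 min = 1.0667 hr
kcal = 5.66 * 102.98 * 1.0667
kcal = 621.7246 kcal

621.7246 kcal


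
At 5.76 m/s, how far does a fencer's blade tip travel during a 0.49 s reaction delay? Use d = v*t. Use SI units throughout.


d = v * t
d = 5.76 * 0.49
d = 2.8224 m

2.8224 m


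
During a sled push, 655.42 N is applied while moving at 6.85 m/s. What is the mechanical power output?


P = F * v
P = 655.42 * 6.85
P = 4489.627 W

4489.627 W


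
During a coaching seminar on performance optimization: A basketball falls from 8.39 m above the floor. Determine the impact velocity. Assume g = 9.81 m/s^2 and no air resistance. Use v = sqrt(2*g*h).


v = sqrt(2 * g * h)
v = sqrt(2 * 9.81 * 8.39)
v = sqrt(164.6118) = 12.8301 m/s

12.8301 m/s


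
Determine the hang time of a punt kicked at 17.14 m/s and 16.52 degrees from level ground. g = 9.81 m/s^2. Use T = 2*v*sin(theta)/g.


T = 2*v*sin(theta)/g
sin(theta) = sin(16.52 deg) = 0.2844
T = 2*17.14*0.2844 / 9.81
T = 9.7475 / 9.81 = 0.9936 s

0.9936 s


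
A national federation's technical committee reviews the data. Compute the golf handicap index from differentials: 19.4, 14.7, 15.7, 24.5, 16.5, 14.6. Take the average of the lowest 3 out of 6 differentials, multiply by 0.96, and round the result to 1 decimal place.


All differentials: 19.4, 14.7, 15.7, 24.5, 16.5, 14.6
Sorted: 14.6, 14.7, 15.7, 16.5, 19.4, 24.5
Best 3: 14.6, 14.7, 15.7
Average of best = 45 / 3 = 15
Raw index = 15 * 0.96 = 14.4
Handicap index = round(14.4, 1) = 14.4

14.4


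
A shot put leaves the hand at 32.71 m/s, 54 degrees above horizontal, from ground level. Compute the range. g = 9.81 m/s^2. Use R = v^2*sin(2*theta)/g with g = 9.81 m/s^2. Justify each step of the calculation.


R = v^2 * sin(2*theta) / g
Convert angle to radians: theta = 54 deg = 0.9425 rad
sin(2*theta) = sin(1.885) = 0.9511
R = 32.71^2 * 0.9511 / 9.81
R = 1069.9441 * 0.9511 / 9.81 = 103.7286 m

103.7286 m


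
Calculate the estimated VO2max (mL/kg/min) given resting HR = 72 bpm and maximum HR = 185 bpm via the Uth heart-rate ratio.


VO2max = 15.3 * HRmax / HRrest
VO2max = 15.3 * 185 / 72
VO2max = 2830.5 / 72 = 39.3125 mL/kg/min

39.3125 mL/kg/min


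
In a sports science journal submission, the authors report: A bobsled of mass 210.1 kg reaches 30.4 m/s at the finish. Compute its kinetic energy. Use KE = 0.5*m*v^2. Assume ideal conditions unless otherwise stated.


KE = 0.5 * m * v^2
KE = 0.5 * 210.1 * 30.4^2
KE = 0.5 * 210.1 * 924.16 = 97083.008 J

97083.008 J


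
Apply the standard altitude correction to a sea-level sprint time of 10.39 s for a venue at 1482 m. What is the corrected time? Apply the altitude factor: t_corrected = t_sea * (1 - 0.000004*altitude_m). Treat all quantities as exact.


Correction factor = 1 - 0.000004 * 1482 = 0.994072
t_corrected = t_sea * factor = 10.39 * 0.994072
t_corrected = 10.3284 s

10.3284 s


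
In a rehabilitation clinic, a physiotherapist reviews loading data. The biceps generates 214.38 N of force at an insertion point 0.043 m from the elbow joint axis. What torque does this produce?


tau = F * d
tau = 214.38 * 0.043
tau = 9.2183 N*m

9.2183 N*m


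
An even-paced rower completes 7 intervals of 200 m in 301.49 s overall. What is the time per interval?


Split time = total_time / n_laps = 301.49 / 7
Split time = 43.07 s per lap

43.07 s


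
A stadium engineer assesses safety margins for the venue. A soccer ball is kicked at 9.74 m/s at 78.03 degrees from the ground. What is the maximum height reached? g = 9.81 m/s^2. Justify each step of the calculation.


H = (v*sin(theta))^2 / (2*g)
vy = v*sin(theta) = 9.74 * sin(78.03 deg) = 9.5282 m/s
H = vy^2 / (2*g) = 90.7869 / (2*9.81)
H = 90.7869 / 19.62 = 4.6273 m

4.6273 m


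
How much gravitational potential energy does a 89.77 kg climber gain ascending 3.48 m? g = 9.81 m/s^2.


PE = m * g * h
PE = 89.77 * 9.81 * 3.48
PE = 880.6437 * 3.48 = 3064.6401 J

3064.6401 J


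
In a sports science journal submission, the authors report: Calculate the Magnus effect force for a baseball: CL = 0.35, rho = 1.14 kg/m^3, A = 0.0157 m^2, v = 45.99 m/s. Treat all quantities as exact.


FM = 0.5 * CL * rho * A * v^2
FM = 0.5 * 0.35 * 1.14 * 0.0157 * 45.99^2
v^2 = 2115.0801
FM = 0.5 * 0.35 * 1.14 * 0.0157 * 2115.0801 = 6.6247 N

6.6247 N


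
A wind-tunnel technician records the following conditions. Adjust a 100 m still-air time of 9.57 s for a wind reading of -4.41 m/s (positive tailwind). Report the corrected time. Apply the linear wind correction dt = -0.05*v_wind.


dt = -0.05 * v_wind = -0.05 * -4.41 = 0.2205 s
t_corrected = t_still + dt = 9.57 + (0.2205)
t_corrected = 9.7905 s

9.7905 s


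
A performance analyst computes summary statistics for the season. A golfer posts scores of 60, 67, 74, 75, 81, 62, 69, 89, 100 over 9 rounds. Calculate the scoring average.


Average = sum / n
Sum = 677
Average = 677 / 9 = 75.2222

75.2222


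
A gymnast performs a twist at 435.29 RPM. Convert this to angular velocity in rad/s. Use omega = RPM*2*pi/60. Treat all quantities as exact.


omega = RPM * 2 * pi / 60
omega = 435.29 * 2 * 3.14159 / 60
omega = 2735.0077 / 60 = 45.5835 rad/s

45.5835 rad/s


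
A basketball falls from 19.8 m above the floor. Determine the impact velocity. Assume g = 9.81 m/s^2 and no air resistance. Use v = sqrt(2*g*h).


v = sqrt(2 * g * h)
v = sqrt(2 * 9.81 * 19.8)
v = sqrt(388.476) = 19.7098 m/s

19.7098 m/s


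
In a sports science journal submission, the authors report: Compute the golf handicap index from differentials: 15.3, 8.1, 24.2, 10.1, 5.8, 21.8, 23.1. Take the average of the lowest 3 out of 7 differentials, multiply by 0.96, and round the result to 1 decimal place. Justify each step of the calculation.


All differentials: 15.3, 8.1, 24.2, 10.1, 5.8, 21.8, 23.1
Sorted: 5.8, 8.1, 10.1, 15.3, 21.8, 23.1, 24.2
Best 3: 5.8, 8.1, 10.1
Average of best = 24 / 3 = 8
Raw index = 8 * 0.96 = 7.68
Handicap index = round(7.68, 1) = 7.7

7.7


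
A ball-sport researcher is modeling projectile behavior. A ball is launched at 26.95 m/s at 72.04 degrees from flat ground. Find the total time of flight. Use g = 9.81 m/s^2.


T = 2*v*sin(theta)/g
sin(theta) = sin(72.04 deg) = 0.9513
T = 2*26.95*0.9513 / 9.81
T = 51.2736 / 9.81 = 5.2267 s

5.2267 s


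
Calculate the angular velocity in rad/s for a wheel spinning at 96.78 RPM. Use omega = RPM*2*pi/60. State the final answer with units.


omega = RPM * 2 * pi / 60
omega = 96.78 * 2 * 3.14159 / 60
omega = 608.0867 / 60 = 10.1348 rad/s

10.1348 rad/s


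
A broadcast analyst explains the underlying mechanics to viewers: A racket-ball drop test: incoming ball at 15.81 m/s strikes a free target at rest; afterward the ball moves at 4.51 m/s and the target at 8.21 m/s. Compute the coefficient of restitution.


e = (v2_after - v1_after) / (v1_before - v2_before)
Numerator = 8.21 - 4.51 = 3.7
Denominator = 15.81 - 0 = 15.81
e = 3.7 / 15.81 = 0.234

0.234


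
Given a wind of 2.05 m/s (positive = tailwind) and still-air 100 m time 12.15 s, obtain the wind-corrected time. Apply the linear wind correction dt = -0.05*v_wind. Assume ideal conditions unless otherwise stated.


dt = -0.05 * v_wind = -0.05 * 2.05 = -0.1025 s
t_corrected = t_still + dt = 12.15 + (-0.1025)
t_corrected = 12.0475 s

12.0475 s


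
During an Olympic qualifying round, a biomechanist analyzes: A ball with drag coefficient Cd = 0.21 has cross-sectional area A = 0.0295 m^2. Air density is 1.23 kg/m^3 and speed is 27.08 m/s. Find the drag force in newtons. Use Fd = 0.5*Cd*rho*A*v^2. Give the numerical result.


Fd = 0.5 * Cd * rho * A * v^2
Fd = 0.5 * 0.21 * 1.23 * 0.0295 * 27.08^2
v^2 = 733.3264
Fd = 0.5 * 0.21 * 1.23 * 0.0295 * 733.3264 = 2.7939 N

2.7939 N


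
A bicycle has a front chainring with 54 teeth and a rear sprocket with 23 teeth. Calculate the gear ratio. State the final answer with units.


GR = front_teeth / rear_teeth
GR = 54 / 23
GR = 2.3478

2.3478


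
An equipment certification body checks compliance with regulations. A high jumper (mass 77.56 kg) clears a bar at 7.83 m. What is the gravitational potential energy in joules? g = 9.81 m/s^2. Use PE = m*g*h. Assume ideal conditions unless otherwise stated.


PE = m * g * h
PE = 77.56 * 9.81 * 7.83
PE = 760.8636 * 7.83 = 5957.562 J

5957.562 J


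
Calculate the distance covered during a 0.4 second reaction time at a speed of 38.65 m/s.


d = v * t
d = 38.65 * 0.4
d = 15.46 m

15.46 m


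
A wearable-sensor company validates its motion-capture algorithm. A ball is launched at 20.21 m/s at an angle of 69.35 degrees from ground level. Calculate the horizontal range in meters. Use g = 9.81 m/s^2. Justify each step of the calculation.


R = v^2 * sin(2*theta) / g
Convert angle to radians: theta = 69.35 deg = 1.2104 rad
sin(2*theta) = sin(2.4208) = 0.66
R = 20.21^2 * 0.66 / 9.81
R = 408.4441 * 0.66 / 9.81 = 27.4795 m

27.4795 m


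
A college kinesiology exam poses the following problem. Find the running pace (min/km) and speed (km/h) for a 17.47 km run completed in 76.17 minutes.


Pace = time / distance = 76.17 min / 17.47 km = 4.36 min/km
Speed = distance / time_in_hours = 17.47 / 1.2695 hr
Speed = 13.7613 km/h

4.36 min/km, 13.7613 km/h


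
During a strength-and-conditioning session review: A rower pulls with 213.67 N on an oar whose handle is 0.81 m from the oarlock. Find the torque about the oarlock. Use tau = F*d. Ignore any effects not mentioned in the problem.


tau = F * d
tau = 213.67 * 0.81
tau = 173.0727 N*m

173.0727 N*m


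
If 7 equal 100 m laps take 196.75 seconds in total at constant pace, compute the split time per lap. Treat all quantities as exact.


Split time = total_time / n_laps = 196.75 / 7
Split time = 28.1071 s per lap

28.1071 s


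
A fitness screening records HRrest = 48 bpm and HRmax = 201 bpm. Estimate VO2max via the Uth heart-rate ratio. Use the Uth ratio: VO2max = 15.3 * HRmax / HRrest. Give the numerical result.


VO2max = 15.3 * HRmax / HRrest
VO2max = 15.3 * 201 / 48
VO2max = 3075.3 / 48 = 64.0688 mL/kg/min

64.0688 mL/kg/min


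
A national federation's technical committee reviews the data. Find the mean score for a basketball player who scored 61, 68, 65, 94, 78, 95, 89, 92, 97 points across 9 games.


Average = sum / n
Sum = 739
Average = 739 / 9 = 82.1111

82.1111


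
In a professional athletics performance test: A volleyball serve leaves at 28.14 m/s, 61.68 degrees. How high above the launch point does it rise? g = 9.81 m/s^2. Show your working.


H = (v*sin(theta))^2 / (2*g)
vy = v*sin(theta) = 28.14 * sin(61.68 deg) = 24.772 m/s
H = vy^2 / (2*g) = 613.6507 / (2*9.81)
H = 613.6507 / 19.62 = 31.2768 m

31.2768 m


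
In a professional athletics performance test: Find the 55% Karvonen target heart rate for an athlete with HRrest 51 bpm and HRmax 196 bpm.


Target = HRrest + pct*(HRmax - HRrest)
Heart rate reserve = HRmax - HRrest = 196 - 51 = 145 bpm
Fraction = 55% = 0.55
Target = 51 + 0.55 * 145
Target = 51 + 79.75 = 130.75 bpm

130.75 bpm


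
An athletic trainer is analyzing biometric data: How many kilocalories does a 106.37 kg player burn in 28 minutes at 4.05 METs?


kcal = MET * mass * time_hr
Convert time: 28 min = 0.4667 hr
kcal = 4.05 * 106.37 * 0.4667
kcal = 201.0393 kcal

201.0393 kcal


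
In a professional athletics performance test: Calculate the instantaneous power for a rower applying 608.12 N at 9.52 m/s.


P = F * v
P = 608.12 * 9.52
P = 5789.3024 W

5789.3024 W


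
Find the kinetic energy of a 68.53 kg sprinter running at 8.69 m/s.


KE = 0.5 * m * v^2
KE = 0.5 * 68.53 * 8.69^2
KE = 0.5 * 68.53 * 75.5161 = 2587.5592 J

2587.5592 J


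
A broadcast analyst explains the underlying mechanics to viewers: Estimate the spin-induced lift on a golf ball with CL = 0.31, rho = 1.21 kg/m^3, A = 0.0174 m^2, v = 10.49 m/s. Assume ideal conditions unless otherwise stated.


FM = 0.5 * CL * rho * A * v^2
FM = 0.5 * 0.31 * 1.21 * 0.0174 * 10.49^2
v^2 = 110.0401
FM = 0.5 * 0.31 * 1.21 * 0.0174 * 110.0401 = 0.3591 N

0.3591 N


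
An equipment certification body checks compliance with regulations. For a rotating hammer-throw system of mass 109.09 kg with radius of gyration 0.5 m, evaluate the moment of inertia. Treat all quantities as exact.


I = m * k^2
I = 109.09 * 0.5^2
I = 109.09 * 0.25 = 27.2725 kg*m^2

27.2725 kg*m^2


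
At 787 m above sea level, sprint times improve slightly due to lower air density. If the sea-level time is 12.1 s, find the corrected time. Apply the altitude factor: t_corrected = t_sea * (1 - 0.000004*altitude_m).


Correction factor = 1 - 0.000004 * 787 = 0.996852
t_corrected = t_sea * factor = 12.1 * 0.996852
t_corrected = 12.0619 s

12.0619 s


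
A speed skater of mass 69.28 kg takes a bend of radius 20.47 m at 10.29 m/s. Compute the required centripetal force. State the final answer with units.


Fc = m * v^2 / r
v^2 = 10.29^2 = 105.8841
Fc = 69.28 * 105.8841 / 20.47
Fc = 7335.6504 / 20.47 = 358.361 N

358.361 N


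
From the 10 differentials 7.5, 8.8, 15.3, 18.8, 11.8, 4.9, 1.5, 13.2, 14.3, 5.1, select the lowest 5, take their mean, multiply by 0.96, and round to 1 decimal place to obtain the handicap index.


All differentials: 7.5, 8.8, 15.3, 18.8, 11.8, 4.9, 1.5, 13.2, 14.3, 5.1
Sorted: 1.5, 4.9, 5.1, 7.5, 8.8, 11.8, 13.2, 14.3, 15.3, 18.8
Best 5: 1.5, 4.9, 5.1, 7.5, 8.8
Average of best = 27.8 / 5 = 5.56
Raw index = 5.56 * 0.96 = 5.3376
Handicap index = round(5.3376, 1) = 5.3

5.3


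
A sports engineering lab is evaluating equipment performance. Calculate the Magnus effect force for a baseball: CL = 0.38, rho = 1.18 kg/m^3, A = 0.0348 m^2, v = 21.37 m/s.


FM = 0.5 * CL * rho * A * v^2
FM = 0.5 * 0.38 * 1.18 * 0.0348 * 21.37^2
v^2 = 456.6769
FM = 0.5 * 0.38 * 1.18 * 0.0348 * 456.6769 = 3.5631 N

3.5631 N


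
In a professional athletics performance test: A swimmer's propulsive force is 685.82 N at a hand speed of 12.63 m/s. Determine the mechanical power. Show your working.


P = F * v
P = 685.82 * 12.63
P = 8661.9066 W

8661.9066 W


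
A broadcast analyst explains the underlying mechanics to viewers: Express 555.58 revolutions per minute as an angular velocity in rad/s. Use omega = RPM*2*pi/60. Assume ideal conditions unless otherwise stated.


omega = RPM * 2 * pi / 60
omega = 555.58 * 2 * 3.14159 / 60
omega = 3490.8121 / 60 = 58.1802 rad/s

58.1802 rad/s


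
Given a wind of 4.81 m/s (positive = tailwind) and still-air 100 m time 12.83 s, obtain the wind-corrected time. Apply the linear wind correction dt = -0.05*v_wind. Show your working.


dt = -0.05 * v_wind = -0.05 * 4.81 = -0.2405 s
t_corrected = t_still + dt = 12.83 + (-0.2405)
t_corrected = 12.5895 s

12.5895 s


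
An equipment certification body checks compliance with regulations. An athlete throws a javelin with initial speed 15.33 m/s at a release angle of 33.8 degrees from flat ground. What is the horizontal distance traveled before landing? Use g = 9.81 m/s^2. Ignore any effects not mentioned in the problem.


R = v^2 * sin(2*theta) / g
Convert angle to radians: theta = 33.8 deg = 0.5899 rad
sin(2*theta) = sin(1.1798) = 0.9245
R = 15.33^2 * 0.9245 / 9.81
R = 235.0089 * 0.9245 / 9.81 = 22.1485 m

22.1485 m


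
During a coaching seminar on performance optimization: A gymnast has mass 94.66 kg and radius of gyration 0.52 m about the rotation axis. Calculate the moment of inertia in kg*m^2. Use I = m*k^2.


I = m * k^2
I = 94.66 * 0.52^2
I = 94.66 * 0.2704 = 25.5961 kg*m^2

25.5961 kg*m^2


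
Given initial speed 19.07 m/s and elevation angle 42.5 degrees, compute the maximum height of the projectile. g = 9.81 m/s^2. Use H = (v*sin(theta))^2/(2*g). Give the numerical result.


H = (v*sin(theta))^2 / (2*g)
vy = v*sin(theta) = 19.07 * sin(42.5 deg) = 12.8835 m/s
H = vy^2 / (2*g) = 165.9847 / (2*9.81)
H = 165.9847 / 19.62 = 8.46 m

8.46 m


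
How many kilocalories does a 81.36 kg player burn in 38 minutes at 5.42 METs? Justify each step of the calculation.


kcal = MET * mass * time_hr
Convert time: 38 min = 0.6333 hr
kcal = 5.42 * 81.36 * 0.6333
kcal = 279.2818 kcal

279.2818 kcal


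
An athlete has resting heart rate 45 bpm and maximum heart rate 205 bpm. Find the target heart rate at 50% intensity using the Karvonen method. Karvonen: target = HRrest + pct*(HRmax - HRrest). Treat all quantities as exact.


Target = HRrest + pct*(HRmax - HRrest)
Heart rate reserve = HRmax - HRrest = 205 - 45 = 160 bpm
Fraction = 50% = 0.5
Target = 45 + 0.5 * 160
Target = 45 + 80 = 125 bpm

125 bpm


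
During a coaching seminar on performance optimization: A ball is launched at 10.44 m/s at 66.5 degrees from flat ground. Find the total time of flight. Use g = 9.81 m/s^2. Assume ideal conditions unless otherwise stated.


T = 2*v*sin(theta)/g
sin(theta) = sin(66.5 deg) = 0.9171
T = 2*10.44*0.9171 / 9.81
T = 19.1482 / 9.81 = 1.9519 s

1.9519 s


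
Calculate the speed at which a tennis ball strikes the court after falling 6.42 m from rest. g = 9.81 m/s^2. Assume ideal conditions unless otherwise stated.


v = sqrt(2 * g * h)
v = sqrt(2 * 9.81 * 6.42)
v = sqrt(125.9604) = 11.2232 m/s

11.2232 m/s


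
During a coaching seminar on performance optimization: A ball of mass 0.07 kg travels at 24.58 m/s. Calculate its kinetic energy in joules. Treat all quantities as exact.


KE = 0.5 * m * v^2
KE = 0.5 * 0.07 * 24.58^2
KE = 0.5 * 0.07 * 604.1764 = 21.1462 J

21.1462 J


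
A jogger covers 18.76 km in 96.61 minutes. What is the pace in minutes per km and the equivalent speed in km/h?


Pace = time / distance = 96.61 min / 18.76 km = 5.1498 min/km
Speed = distance / time_in_hours = 18.76 / 1.6102 hr
Speed = 11.651 km/h

5.1498 min/km, 11.651 km/h


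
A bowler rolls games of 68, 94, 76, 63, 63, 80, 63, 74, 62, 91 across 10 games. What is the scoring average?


Average = sum / n
Sum = 734
Average = 734 / 10 = 73.4

73.4


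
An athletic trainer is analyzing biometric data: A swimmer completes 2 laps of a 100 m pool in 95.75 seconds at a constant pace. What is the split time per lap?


Split time = total_time / n_laps = 95.75 / 2
Split time = 47.875 s per lap

47.875 s


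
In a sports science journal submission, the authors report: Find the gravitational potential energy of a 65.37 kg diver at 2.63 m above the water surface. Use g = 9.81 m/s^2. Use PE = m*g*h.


PE = m * g * h
PE = 65.37 * 9.81 * 2.63
PE = 641.2797 * 2.63 = 1686.5656 J

1686.5656 J


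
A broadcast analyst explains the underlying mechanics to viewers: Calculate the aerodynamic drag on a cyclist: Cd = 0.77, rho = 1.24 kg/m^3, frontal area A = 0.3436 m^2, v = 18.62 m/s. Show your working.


Fd = 0.5 * Cd * rho * A * v^2
Fd = 0.5 * 0.77 * 1.24 * 0.3436 * 18.62^2
v^2 = 346.7044
Fd = 0.5 * 0.77 * 1.24 * 0.3436 * 346.7044 = 56.8715 N

56.8715 N


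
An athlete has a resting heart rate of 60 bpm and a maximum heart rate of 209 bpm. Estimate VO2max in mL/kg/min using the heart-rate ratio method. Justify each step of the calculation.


VO2max = 15.3 * HRmax / HRrest
VO2max = 15.3 * 209 / 60
VO2max = 3197.7 / 60 = 53.295 mL/kg/min

53.295 mL/kg/min


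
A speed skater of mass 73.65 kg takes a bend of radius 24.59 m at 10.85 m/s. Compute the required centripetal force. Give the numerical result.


Fc = m * v^2 / r
v^2 = 10.85^2 = 117.7225
Fc = 73.65 * 117.7225 / 24.59
Fc = 8670.2621 / 24.59 = 352.593 N

352.593 N


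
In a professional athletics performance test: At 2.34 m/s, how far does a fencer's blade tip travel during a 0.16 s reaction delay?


d = v * t
d = 2.34 * 0.16
d = 0.3744 m

0.3744 m


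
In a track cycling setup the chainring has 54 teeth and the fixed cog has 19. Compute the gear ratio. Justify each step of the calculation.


GR = front_teeth / rear_teeth
GR = 54 / 19
GR = 2.8421

2.8421


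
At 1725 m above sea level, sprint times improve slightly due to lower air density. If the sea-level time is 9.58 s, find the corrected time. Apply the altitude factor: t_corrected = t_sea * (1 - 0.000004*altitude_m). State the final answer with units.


Correction factor = 1 - 0.000004 * 1725 = 0.9931
t_corrected = t_sea * factor = 9.58 * 0.9931
t_corrected = 9.5139 s

9.5139 s


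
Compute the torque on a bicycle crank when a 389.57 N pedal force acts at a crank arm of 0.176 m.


tau = F * d
tau = 389.57 * 0.176
tau = 68.5643 N*m

68.5643 N*m


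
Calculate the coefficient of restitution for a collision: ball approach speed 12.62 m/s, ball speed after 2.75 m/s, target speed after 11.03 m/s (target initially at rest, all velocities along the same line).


e = (v2_after - v1_after) / (v1_before - v2_before)
Numerator = 11.03 - 2.75 = 8.28
Denominator = 12.62 - 0 = 12.62
e = 8.28 / 12.62 = 0.6561

0.6561


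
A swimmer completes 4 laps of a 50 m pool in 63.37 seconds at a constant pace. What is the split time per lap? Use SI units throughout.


Split time = total_time / n_laps = 63.37 / 4
Split time = 15.8425 s per lap

15.8425 s


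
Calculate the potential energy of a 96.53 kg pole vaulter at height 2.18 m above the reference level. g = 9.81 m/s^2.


PE = m * g * h
PE = 96.53 * 9.81 * 2.18
PE = 946.9593 * 2.18 = 2064.3713 J

2064.3713 J


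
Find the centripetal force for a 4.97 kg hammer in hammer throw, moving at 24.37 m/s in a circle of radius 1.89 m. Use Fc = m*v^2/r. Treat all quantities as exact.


Fc = m * v^2 / r
v^2 = 24.37^2 = 593.8969
Fc = 4.97 * 593.8969 / 1.89
Fc = 2951.6676 / 1.89 = 1561.7289 N

1561.7289 N


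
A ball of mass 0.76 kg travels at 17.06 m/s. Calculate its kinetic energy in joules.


KE = 0.5 * m * v^2
KE = 0.5 * 0.76 * 17.06^2
KE = 0.5 * 0.76 * 291.0436 = 110.5966 J

110.5966 J


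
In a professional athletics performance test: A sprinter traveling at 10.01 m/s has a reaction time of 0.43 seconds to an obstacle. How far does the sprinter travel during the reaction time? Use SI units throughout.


d = v * t
d = 10.01 * 0.43
d = 4.3043 m

4.3043 m


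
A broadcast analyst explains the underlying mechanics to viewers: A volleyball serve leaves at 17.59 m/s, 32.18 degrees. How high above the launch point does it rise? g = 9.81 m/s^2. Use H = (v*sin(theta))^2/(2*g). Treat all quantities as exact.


H = (v*sin(theta))^2 / (2*g)
vy = v*sin(theta) = 17.59 * sin(32.18 deg) = 9.3681 m/s
H = vy^2 / (2*g) = 87.7612 / (2*9.81)
H = 87.7612 / 19.62 = 4.4731 m

4.4731 m


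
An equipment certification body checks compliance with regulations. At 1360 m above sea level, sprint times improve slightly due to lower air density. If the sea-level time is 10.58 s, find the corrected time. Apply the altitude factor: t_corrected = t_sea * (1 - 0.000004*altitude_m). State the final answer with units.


Correction factor = 1 - 0.000004 * 1360 = 0.99456
t_corrected = t_sea * factor = 10.58 * 0.99456
t_corrected = 10.5224 s

10.5224 s


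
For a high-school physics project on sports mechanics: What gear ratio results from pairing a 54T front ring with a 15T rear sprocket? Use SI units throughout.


GR = front_teeth / rear_teeth
GR = 54 / 15
GR = 3.6

3.6


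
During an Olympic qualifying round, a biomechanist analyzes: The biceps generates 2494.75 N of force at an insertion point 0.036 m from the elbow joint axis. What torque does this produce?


tau = F * d
tau = 2494.75 * 0.036
tau = 89.811 N*m

89.811 N*m


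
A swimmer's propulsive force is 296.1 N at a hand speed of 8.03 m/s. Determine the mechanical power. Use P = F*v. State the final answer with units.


P = F * v
P = 296.1 * 8.03
P = 2377.683 W

2377.683 W


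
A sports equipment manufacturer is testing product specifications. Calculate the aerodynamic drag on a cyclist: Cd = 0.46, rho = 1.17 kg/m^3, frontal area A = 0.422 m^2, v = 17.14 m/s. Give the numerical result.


Fd = 0.5 * Cd * rho * A * v^2
Fd = 0.5 * 0.46 * 1.17 * 0.422 * 17.14^2
v^2 = 293.7796
Fd = 0.5 * 0.46 * 1.17 * 0.422 * 293.7796 = 33.3617 N

33.3617 N


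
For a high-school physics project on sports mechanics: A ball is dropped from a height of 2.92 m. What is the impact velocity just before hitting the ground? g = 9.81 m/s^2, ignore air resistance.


v = sqrt(2 * g * h)
v = sqrt(2 * 9.81 * 2.92)
v = sqrt(57.2904) = 7.569 m/s

7.569 m/s


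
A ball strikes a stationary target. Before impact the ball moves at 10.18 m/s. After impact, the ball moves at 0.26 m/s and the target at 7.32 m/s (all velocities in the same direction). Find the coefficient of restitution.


e = (v2_after - v1_after) / (v1_before - v2_before)
Numerator = 7.32 - 0.26 = 7.06
Denominator = 10.18 - 0 = 10.18
e = 7.06 / 10.18 = 0.6935

0.6935


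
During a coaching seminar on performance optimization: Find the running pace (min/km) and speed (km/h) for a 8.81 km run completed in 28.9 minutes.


Pace = time / distance = 28.9 min / 8.81 km = 3.2804 min/km
Speed = distance / time_in_hours = 8.81 / 0.4817 hr
Speed = 18.2907 km/h

3.2804 min/km, 18.2907 km/h


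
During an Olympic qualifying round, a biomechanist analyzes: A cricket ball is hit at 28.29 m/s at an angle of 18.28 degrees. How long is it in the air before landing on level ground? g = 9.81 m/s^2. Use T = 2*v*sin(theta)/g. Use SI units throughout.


T = 2*v*sin(theta)/g
sin(theta) = sin(18.28 deg) = 0.3137
T = 2*28.29*0.3137 / 9.81
T = 17.7469 / 9.81 = 1.8091 s

1.8091 s


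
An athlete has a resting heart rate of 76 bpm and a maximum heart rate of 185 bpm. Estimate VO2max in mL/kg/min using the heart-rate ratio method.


VO2max = 15.3 * HRmax / HRrest
VO2max = 15.3 * 185 / 76
VO2max = 2830.5 / 76 = 37.2434 mL/kg/min

37.2434 mL/kg/min


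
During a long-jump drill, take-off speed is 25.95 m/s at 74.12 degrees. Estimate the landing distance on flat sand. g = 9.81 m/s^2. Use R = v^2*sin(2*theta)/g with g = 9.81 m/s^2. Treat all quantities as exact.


R = v^2 * sin(2*theta) / g
Convert angle to radians: theta = 74.12 deg = 1.2936 rad
sin(2*theta) = sin(2.5873) = 0.5264
R = 25.95^2 * 0.5264 / 9.81
R = 673.4025 * 0.5264 / 9.81 = 36.1319 m

36.1319 m


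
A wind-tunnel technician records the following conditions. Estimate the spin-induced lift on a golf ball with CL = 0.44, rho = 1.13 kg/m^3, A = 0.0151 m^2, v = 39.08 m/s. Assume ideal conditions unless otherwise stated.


FM = 0.5 * CL * rho * A * v^2
FM = 0.5 * 0.44 * 1.13 * 0.0151 * 39.08^2
v^2 = 1527.2464
FM = 0.5 * 0.44 * 1.13 * 0.0151 * 1527.2464 = 5.7331 N

5.7331 N


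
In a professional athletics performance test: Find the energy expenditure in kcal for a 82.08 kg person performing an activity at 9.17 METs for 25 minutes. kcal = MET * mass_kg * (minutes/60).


kcal = MET * mass * time_hr
Convert time: 25 min = 0.4167 hr
kcal = 9.17 * 82.08 * 0.4167
kcal = 313.614 kcal

313.614 kcal


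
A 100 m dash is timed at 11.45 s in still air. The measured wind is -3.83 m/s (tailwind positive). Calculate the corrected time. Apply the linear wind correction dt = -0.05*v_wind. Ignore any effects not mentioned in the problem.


dt = -0.05 * v_wind = -0.05 * -3.83 = 0.1915 s
t_corrected = t_still + dt = 11.45 + (0.1915)
t_corrected = 11.6415 s

11.6415 s


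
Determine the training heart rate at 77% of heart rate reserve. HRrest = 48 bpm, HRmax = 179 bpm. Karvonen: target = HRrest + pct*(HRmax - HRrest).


Target = HRrest + pct*(HRmax - HRrest)
Heart rate reserve = HRmax - HRrest = 179 - 48 = 131 bpm
Fraction = 77% = 0.77
Target = 48 + 0.77 * 131
Target = 48 + 100.87 = 148.87 bpm

148.87 bpm


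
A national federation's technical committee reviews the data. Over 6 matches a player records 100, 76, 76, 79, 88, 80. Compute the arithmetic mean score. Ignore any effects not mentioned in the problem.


Average = sum / n
Sum = 499
Average = 499 / 6 = 83.1667

83.1667


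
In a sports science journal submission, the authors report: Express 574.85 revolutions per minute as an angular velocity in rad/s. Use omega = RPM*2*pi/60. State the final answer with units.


omega = RPM * 2 * pi / 60
omega = 574.85 * 2 * 3.14159 / 60
omega = 3611.8891 / 60 = 60.1982 rad/s

60.1982 rad/s


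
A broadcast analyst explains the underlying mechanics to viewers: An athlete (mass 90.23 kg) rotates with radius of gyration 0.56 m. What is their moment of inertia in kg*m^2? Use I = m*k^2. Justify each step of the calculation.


I = m * k^2
I = 90.23 * 0.56^2
I = 90.23 * 0.3136 = 28.2961 kg*m^2

28.2961 kg*m^2


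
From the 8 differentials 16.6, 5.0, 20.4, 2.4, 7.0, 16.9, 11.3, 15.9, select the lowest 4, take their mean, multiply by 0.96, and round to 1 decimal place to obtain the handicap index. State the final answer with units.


All differentials: 16.6, 5.0, 20.4, 2.4, 7.0, 16.9, 11.3, 15.9
Sorted: 2.4, 5.0, 7.0, 11.3, 15.9, 16.6, 16.9, 20.4
Best 4: 2.4, 5.0, 7.0, 11.3
Average of best = 25.7 / 4 = 6.425
Raw index = 6.425 * 0.96 = 6.168
Handicap index = round(6.168, 1) = 6.2

6.2


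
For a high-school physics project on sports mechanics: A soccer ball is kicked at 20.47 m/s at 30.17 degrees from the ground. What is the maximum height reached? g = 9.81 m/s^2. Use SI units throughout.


H = (v*sin(theta))^2 / (2*g)
vy = v*sin(theta) = 20.47 * sin(30.17 deg) = 10.2876 m/s
H = vy^2 / (2*g) = 105.8338 / (2*9.81)
H = 105.8338 / 19.62 = 5.3942 m

5.3942 m


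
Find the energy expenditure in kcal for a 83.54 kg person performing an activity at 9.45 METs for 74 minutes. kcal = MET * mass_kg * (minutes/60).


kcal = MET * mass * time_hr
Convert time: 74 min = 1.2333 hr
kcal = 9.45 * 83.54 * 1.2333
kcal = 973.6587 kcal

973.6587 kcal


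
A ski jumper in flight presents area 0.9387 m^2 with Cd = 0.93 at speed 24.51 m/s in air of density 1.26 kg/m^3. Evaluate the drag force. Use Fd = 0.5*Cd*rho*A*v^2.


Fd = 0.5 * Cd * rho * A * v^2
Fd = 0.5 * 0.93 * 1.26 * 0.9387 * 24.51^2
v^2 = 600.7401
Fd = 0.5 * 0.93 * 1.26 * 0.9387 * 600.7401 = 330.3976 N

330.3976 N


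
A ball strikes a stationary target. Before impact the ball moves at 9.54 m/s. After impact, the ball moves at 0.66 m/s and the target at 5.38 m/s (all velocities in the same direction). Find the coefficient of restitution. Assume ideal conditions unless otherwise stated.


e = (v2_after - v1_after) / (v1_before - v2_before)
Numerator = 5.38 - 0.66 = 4.72
Denominator = 9.54 - 0 = 9.54
e = 4.72 / 9.54 = 0.4948

0.4948


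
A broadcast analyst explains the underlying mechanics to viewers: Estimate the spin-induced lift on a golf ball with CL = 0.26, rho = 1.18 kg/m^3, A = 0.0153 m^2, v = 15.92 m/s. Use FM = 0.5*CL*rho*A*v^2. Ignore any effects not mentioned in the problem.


FM = 0.5 * CL * rho * A * v^2
FM = 0.5 * 0.26 * 1.18 * 0.0153 * 15.92^2
v^2 = 253.4464
FM = 0.5 * 0.26 * 1.18 * 0.0153 * 253.4464 = 0.5948 N

0.5948 N


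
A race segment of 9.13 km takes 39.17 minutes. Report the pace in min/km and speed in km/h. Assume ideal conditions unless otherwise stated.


Pace = time / distance = 39.17 min / 9.13 km = 4.2903 min/km
Speed = distance / time_in_hours = 9.13 / 0.6528 hr
Speed = 13.9852 km/h

4.2903 min/km, 13.9852 km/h


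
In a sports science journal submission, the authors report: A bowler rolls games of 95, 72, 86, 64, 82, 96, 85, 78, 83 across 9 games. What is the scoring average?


Average = sum / n
Sum = 741
Average = 741 / 9 = 82.3333

82.3333


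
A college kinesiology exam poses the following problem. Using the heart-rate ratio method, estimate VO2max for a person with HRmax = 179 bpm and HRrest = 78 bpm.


VO2max = 15.3 * HRmax / HRrest
VO2max = 15.3 * 179 / 78
VO2max = 2738.7 / 78 = 35.1115 mL/kg/min

35.1115 mL/kg/min


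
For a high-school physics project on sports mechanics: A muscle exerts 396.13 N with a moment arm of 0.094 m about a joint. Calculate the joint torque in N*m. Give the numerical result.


tau = F * d
tau = 396.13 * 0.094
tau = 37.2362 N*m

37.2362 N*m


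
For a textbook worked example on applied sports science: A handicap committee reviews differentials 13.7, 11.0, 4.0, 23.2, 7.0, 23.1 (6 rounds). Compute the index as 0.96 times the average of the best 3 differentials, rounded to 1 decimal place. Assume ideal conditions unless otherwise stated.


All differentials: 13.7, 11.0, 4.0, 23.2, 7.0, 23.1
Sorted: 4.0, 7.0, 11.0, 13.7, 23.1, 23.2
Best 3: 4.0, 7.0, 11.0
Average of best = 22 / 3 = 7.3333
Raw index = 7.3333 * 0.96 = 7.04
Handicap index = round(7.04, 1) = 7.0

7.0


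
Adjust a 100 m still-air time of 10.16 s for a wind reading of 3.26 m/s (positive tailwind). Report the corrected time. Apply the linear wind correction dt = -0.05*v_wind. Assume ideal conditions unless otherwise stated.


dt = -0.05 * v_wind = -0.05 * 3.26 = -0.163 s
t_corrected = t_still + dt = 10.16 + (-0.163)
t_corrected = 9.997 s

9.997 s


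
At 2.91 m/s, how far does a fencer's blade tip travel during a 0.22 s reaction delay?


d = v * t
d = 2.91 * 0.22
d = 0.6402 m

0.6402 m


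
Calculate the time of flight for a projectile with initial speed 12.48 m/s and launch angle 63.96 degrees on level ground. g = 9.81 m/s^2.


T = 2*v*sin(theta)/g
sin(theta) = sin(63.96 deg) = 0.8985
T = 2*12.48*0.8985 / 9.81
T = 22.4263 / 9.81 = 2.2861 s

2.2861 s
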